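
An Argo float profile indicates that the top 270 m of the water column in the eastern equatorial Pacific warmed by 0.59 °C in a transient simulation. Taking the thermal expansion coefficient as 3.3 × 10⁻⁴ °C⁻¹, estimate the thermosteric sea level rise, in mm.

52.6 mm

Δh = αΔT·H = 3.3×10⁻⁴ × 0.59 × 270 = 0.052569 m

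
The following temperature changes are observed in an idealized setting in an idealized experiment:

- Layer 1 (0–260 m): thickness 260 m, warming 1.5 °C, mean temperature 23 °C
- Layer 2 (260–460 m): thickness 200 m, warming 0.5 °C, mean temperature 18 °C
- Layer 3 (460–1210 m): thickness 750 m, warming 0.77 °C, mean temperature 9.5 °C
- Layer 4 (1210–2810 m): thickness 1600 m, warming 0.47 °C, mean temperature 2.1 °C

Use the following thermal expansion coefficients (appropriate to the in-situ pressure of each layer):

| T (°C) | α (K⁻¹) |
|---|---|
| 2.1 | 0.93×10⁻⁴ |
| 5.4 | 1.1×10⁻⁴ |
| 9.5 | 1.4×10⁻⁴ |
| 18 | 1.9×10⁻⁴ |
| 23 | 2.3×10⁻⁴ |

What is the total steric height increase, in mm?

about 260 mm

Layer 1 at 23 °C → α = 2.3×10⁻⁴ K⁻¹
Layer 2 at 18 °C → α = 1.9×10⁻⁴ K⁻¹
Layer 3 at 9.5 °C → α = 1.4×10⁻⁴ K⁻¹
Layer 4 at 2.1 °C → α = 0.93×10⁻⁴ K⁻¹
Layer 1: 1.5 × 2.3×10⁻⁴ × 260 = 0.08970 m
200 × 0.5 × 1.9×10⁻⁴ = 0.01900 m
Layer 3: 750 × 0.77 × 1.4×10⁻⁴ = 0.08085 m
1210–2810 m: 0.47 × 0.93×10⁻⁴ × 1600 = 0.069936 m
Δh = 0.08970 + 0.01900 + 0.08085 + 0.069936 = 0.259486 m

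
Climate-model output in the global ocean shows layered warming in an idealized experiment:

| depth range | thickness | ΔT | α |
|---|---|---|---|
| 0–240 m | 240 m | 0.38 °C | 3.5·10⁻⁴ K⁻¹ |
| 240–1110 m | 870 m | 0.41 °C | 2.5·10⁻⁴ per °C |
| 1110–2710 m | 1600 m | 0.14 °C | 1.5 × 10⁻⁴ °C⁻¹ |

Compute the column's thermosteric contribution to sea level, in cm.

about 15.5 cm

Layer 1: 3.5×10⁻⁴ × 0.38 × 240 = 0.03192 m
240–1110 m: 2.5×10⁻⁴ × 870 × 0.41 = 0.089175 m
1600 × 1.5×10⁻⁴ × 0.14 = 0.03360 m
Δh = 0.03192 + 0.089175 + 0.03360 = 0.154695 m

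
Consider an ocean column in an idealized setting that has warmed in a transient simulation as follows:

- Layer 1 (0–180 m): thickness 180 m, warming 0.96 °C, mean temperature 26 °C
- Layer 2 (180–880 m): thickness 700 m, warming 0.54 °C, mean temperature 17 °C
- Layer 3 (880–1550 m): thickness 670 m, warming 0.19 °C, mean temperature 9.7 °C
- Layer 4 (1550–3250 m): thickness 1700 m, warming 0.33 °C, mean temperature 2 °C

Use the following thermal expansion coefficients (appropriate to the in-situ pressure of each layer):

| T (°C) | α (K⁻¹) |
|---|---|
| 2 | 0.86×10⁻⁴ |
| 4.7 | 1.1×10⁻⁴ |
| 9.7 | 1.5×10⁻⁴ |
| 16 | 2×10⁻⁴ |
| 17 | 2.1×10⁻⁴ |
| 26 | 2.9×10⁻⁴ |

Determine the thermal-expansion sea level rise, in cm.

Δh = 19.7 cm

Layer 1 at 26 °C → α = 2.9×10⁻⁴ K⁻¹
Layer 2 at 17 °C → α = 2.1×10⁻⁴ K⁻¹
Layer 3 at 9.7 °C → α = 1.5×10⁻⁴ K⁻¹
Layer 4 at 2 °C → α = 0.86×10⁻⁴ K⁻¹
Layer 1: 2.9×10⁻⁴ × 180 × 0.96 = 0.050112 m
Layer 2: 0.54 × 2.1×10⁻⁴ × 700 = 0.07938 m
Layer 3: 0.19 × 670 × 1.5×10⁻⁴ = 0.019095 m
Layer 4: 0.86×10⁻⁴ × 1700 × 0.33 = 0.048246 m
Δh = 0.050112 + 0.07938 + 0.019095 + 0.048246 = 0.196833 m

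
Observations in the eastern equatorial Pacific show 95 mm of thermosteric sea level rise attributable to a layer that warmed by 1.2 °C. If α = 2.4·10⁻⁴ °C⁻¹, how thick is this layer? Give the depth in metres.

about 330 m

H = Δh/(αΔT) = 0.095 / (2.4×10⁻⁴ × 1.2) ≈ 329.9 m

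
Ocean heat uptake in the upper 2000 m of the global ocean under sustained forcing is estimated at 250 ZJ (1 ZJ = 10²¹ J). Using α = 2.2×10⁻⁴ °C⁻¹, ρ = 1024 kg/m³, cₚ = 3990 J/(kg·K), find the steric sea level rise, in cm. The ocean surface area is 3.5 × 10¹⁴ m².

Per unit area: Q = 250×10²¹ / (3.5×10¹⁴) ≈ 7.143×10⁸ J/m²
Δh = αQ/(ρcₚ) = 2.2×10⁻⁴ × 7.143×10⁸ / (1024 × 3990) ≈ 0.038462 m

3.85 cm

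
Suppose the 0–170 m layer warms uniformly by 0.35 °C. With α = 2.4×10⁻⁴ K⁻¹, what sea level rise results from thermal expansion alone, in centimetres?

Δh = 1.43 cm

Δh = αΔT·H = 2.4×10⁻⁴ × 0.35 × 170 = 0.01428 m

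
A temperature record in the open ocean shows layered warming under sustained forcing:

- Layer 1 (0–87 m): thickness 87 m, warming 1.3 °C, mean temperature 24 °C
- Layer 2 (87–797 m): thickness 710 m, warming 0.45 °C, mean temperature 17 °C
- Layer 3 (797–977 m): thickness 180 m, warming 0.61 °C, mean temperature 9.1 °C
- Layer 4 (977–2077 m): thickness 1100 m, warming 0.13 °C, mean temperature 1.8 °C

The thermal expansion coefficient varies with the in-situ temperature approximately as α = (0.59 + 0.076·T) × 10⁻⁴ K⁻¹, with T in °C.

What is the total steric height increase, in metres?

Layer 1: α = (0.59 + 0.076×24)×10⁻⁴ = 2.414×10⁻⁴ K⁻¹
Layer 2: α = (0.59 + 0.076×17)×10⁻⁴ = 1.882×10⁻⁴ K⁻¹
Layer 3: α = (0.59 + 0.076×9.1)×10⁻⁴ = 1.2816×10⁻⁴ K⁻¹
Layer 4: α = (0.59 + 0.076×1.8)×10⁻⁴ = 0.7268×10⁻⁴ K⁻¹
0–87 m: 87 × 2.414×10⁻⁴ × 1.3 = 0.02730234 m
87–797 m: 0.45 × 1.882×10⁻⁴ × 710 = 0.0601299 m
Layer 3: 0.61 × 180 × 1.2816×10⁻⁴ = 0.014071968 m
0.7268×10⁻⁴ × 1100 × 0.13 = 0.01039324 m
Δh = 0.02730234 + 0.0601299 + 0.014071968 + 0.01039324 = 0.111897448 m ≈ 0.11 m

Δh = 0.11 m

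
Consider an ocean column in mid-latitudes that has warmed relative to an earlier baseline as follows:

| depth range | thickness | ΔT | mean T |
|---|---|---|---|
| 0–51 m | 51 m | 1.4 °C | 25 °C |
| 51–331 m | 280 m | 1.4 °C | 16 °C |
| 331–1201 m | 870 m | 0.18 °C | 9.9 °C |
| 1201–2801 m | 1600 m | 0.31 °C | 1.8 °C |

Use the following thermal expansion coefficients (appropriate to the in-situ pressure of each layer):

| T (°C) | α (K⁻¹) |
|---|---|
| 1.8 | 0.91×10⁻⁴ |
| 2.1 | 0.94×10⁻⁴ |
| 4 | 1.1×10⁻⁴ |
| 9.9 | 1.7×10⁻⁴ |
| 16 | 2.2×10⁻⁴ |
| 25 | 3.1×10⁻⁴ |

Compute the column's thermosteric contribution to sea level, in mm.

Layer 1 at 25 °C → α = 3.1×10⁻⁴ K⁻¹
Layer 2 at 16 °C → α = 2.2×10⁻⁴ K⁻¹
Layer 3 at 9.9 °C → α = 1.7×10⁻⁴ K⁻¹
Layer 4 at 1.8 °C → α = 0.91×10⁻⁴ K⁻¹
Layer 1: 51 × 1.4 × 3.1×10⁻⁴ = 0.022134 m
51–331 m: 280 × 2.2×10⁻⁴ × 1.4 = 0.08624 m
Layer 3: 1.7×10⁻⁴ × 0.18 × 870 = 0.026622 m
1201–2801 m: 0.91×10⁻⁴ × 1600 × 0.31 = 0.045136 m
Δh = 0.022134 + 0.08624 + 0.026622 + 0.045136 = 0.180132 m

Δh = 180 mm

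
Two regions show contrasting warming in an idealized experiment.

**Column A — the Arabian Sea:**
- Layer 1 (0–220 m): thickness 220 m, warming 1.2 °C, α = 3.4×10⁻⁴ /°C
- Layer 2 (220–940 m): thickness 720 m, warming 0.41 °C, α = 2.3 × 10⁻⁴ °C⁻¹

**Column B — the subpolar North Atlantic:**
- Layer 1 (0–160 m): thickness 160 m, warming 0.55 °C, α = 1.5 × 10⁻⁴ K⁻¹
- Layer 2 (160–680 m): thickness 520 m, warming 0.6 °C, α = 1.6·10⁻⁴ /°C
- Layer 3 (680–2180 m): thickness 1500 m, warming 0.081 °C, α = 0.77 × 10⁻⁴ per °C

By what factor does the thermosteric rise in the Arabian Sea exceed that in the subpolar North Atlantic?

A 3.4×10⁻⁴ × 1.2 × 220 = 0.08976 m
A Layer 2: 0.41 × 720 × 2.3×10⁻⁴ = 0.067896 m
A total: 0.157656 m
B 1.5×10⁻⁴ × 160 × 0.55 = 0.01320 m
B Layer 2: 0.6 × 520 × 1.6×10⁻⁴ = 0.04992 m
B 680–2180 m: 0.77×10⁻⁴ × 1500 × 0.081 = 0.0093555 m
B total: 0.0724755 m
Ratio: 0.157656 / 0.0724755 ≈ 2.175

2.18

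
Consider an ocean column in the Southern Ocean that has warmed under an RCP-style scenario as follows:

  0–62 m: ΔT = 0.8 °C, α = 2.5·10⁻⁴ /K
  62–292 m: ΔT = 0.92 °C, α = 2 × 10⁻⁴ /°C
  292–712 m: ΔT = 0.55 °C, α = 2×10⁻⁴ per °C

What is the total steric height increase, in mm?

0–62 m: 2.5×10⁻⁴ × 0.8 × 62 = 0.01240 m
0.92 × 230 × 2×10⁻⁴ = 0.04232 m
292–712 m: 2×10⁻⁴ × 0.55 × 420 = 0.04620 m
Δh = 0.01240 + 0.04232 + 0.04620 = 0.10092 m

about 100 mm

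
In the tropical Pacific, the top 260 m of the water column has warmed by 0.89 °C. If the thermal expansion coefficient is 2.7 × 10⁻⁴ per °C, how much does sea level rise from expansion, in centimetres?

Δh = αΔT·H = 2.7×10⁻⁴ × 0.89 × 260 = 0.062478 m

about 6.25 cm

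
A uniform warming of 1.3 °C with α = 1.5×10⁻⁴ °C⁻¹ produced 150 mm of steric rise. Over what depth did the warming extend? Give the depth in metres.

769 m

H = Δh/(αΔT) = 0.15 / (1.5×10⁻⁴ × 1.3) ≈ 769.2 m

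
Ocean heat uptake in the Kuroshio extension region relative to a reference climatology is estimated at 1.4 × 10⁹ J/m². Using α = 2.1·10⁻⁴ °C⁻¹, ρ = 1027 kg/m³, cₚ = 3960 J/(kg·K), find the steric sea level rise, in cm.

Δh = αQ/(ρcₚ) = 2.1×10⁻⁴ × 1.4×10⁹ / (1027 × 3960) ≈ 0.072291 m

Δh = 7.23 cm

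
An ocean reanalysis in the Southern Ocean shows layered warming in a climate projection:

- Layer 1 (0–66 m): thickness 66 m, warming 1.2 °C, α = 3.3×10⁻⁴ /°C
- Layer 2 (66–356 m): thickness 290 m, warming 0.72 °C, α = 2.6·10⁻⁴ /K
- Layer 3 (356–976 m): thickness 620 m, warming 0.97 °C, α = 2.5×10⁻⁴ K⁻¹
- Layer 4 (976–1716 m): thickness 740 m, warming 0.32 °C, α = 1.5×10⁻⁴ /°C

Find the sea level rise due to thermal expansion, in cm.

1.2 × 3.3×10⁻⁴ × 66 = 0.026136 m
Layer 2: 2.6×10⁻⁴ × 0.72 × 290 = 0.054288 m
Layer 3: 2.5×10⁻⁴ × 0.97 × 620 = 0.15035 m
Layer 4: 740 × 1.5×10⁻⁴ × 0.32 = 0.03552 m
Δh = 0.026136 + 0.054288 + 0.15035 + 0.03552 = 0.266294 m

26.6 cm of thermosteric rise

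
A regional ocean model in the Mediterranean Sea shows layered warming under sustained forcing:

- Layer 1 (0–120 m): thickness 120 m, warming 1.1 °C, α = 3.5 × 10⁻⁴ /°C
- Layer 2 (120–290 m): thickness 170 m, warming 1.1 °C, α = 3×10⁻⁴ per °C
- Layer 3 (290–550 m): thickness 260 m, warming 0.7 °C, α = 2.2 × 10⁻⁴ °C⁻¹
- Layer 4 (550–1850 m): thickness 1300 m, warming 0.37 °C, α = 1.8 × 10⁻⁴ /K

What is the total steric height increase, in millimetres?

229 mm of thermosteric rise

Layer 1: 3.5×10⁻⁴ × 1.1 × 120 = 0.04620 m
1.1 × 170 × 3×10⁻⁴ = 0.05610 m
Layer 3: 0.7 × 2.2×10⁻⁴ × 260 = 0.04004 m
0.37 × 1300 × 1.8×10⁻⁴ = 0.08658 m
Δh = 0.04620 + 0.05610 + 0.04004 + 0.08658 = 0.22892 m ≈ 229 mm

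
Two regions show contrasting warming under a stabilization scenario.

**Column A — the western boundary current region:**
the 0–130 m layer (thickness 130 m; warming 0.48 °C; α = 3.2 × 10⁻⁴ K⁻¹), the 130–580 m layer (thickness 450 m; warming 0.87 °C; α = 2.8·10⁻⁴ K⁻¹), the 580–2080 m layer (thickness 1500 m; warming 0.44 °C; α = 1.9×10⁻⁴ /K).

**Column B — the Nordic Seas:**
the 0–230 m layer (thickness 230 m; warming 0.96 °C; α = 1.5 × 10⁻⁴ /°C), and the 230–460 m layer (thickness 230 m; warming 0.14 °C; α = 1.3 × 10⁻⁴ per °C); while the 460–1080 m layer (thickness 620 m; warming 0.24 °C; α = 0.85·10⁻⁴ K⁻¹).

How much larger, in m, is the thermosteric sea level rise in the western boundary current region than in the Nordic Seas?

A Layer 1: 0.48 × 3.2×10⁻⁴ × 130 = 0.019968 m
A Layer 2: 450 × 0.87 × 2.8×10⁻⁴ = 0.10962 m
A Layer 3: 1500 × 1.9×10⁻⁴ × 0.44 = 0.12540 m
A total: 0.254988 m
B 1.5×10⁻⁴ × 0.96 × 230 = 0.03312 m
B Layer 2: 230 × 1.3×10⁻⁴ × 0.14 = 0.004186 m
B Layer 3: 0.24 × 620 × 0.85×10⁻⁴ = 0.012648 m
B total: 0.049954 m
Difference: 0.254988 − 0.049954 = 0.205034 m

0.21 m larger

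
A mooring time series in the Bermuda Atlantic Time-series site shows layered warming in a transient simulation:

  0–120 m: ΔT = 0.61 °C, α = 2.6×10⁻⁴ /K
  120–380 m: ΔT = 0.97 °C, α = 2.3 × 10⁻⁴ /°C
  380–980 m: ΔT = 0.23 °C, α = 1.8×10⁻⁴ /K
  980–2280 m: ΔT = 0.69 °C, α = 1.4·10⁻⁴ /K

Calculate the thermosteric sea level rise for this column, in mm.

0–120 m: 0.61 × 2.6×10⁻⁴ × 120 = 0.019032 m
Layer 2: 260 × 2.3×10⁻⁴ × 0.97 = 0.058006 m
380–980 m: 1.8×10⁻⁴ × 600 × 0.23 = 0.02484 m
Layer 4: 0.69 × 1.4×10⁻⁴ × 1300 = 0.12558 m
Δh = 0.019032 + 0.058006 + 0.02484 + 0.12558 = 0.227458 m ≈ 227 mm

Δh ≈ 227 mm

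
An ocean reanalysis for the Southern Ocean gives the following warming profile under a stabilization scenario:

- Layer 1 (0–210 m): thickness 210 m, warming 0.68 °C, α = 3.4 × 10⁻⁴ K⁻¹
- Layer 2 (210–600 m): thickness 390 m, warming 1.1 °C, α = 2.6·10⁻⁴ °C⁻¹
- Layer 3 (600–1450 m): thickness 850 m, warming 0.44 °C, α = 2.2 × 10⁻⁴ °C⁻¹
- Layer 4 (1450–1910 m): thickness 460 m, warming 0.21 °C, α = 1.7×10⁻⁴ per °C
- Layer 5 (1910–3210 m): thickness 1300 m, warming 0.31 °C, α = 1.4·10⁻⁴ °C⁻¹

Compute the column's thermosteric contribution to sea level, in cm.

Δh ≈ 31.5 cm

Layer 1: 210 × 0.68 × 3.4×10⁻⁴ = 0.048552 m
210–600 m: 390 × 1.1 × 2.6×10⁻⁴ = 0.11154 m
0.44 × 2.2×10⁻⁴ × 850 = 0.08228 m
1.7×10⁻⁴ × 0.21 × 460 = 0.016422 m
1910–3210 m: 1300 × 0.31 × 1.4×10⁻⁴ = 0.05642 m
Δh = 0.048552 + 0.11154 + 0.08228 + 0.016422 + 0.05642 = 0.315214 m ≈ 31.5 cm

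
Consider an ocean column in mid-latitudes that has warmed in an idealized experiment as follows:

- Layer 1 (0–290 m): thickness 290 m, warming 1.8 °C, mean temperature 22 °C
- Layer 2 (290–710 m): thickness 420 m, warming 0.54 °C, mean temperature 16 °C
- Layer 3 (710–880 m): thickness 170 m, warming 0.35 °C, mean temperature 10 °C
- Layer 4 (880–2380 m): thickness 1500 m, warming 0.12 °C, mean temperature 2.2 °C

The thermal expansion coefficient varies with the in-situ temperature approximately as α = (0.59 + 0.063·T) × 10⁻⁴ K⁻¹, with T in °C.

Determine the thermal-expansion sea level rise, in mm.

Δh ≈ 160 mm

Layer 1: α = (0.59 + 0.063×22)×10⁻⁴ = 1.976×10⁻⁴ K⁻¹
Layer 2: α = (0.59 + 0.063×16)×10⁻⁴ = 1.598×10⁻⁴ K⁻¹
Layer 3: α = (0.59 + 0.063×10)×10⁻⁴ = 1.22×10⁻⁴ K⁻¹
Layer 4: α = (0.59 + 0.063×2.2)×10⁻⁴ = 0.7286×10⁻⁴ K⁻¹
0–290 m: 1.976×10⁻⁴ × 290 × 1.8 = 0.1031472 m
0.54 × 1.598×10⁻⁴ × 420 = 0.03624264 m
710–880 m: 170 × 0.35 × 1.22×10⁻⁴ = 0.007259 m
0.12 × 0.7286×10⁻⁴ × 1500 = 0.0131148 m
Δh = 0.1031472 + 0.03624264 + 0.007259 + 0.0131148 = 0.15976364 m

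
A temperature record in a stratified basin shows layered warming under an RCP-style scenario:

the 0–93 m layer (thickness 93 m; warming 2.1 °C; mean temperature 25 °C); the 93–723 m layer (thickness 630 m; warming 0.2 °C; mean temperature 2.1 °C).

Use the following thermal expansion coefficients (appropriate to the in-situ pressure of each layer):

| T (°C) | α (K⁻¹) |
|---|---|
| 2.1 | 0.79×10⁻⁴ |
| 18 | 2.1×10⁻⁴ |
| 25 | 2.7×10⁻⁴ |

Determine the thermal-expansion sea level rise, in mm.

Layer 1 at 25 °C → α = 2.7×10⁻⁴ K⁻¹
Layer 2 at 2.1 °C → α = 0.79×10⁻⁴ K⁻¹
0–93 m: 2.7×10⁻⁴ × 93 × 2.1 = 0.052731 m
93–723 m: 0.2 × 0.79×10⁻⁴ × 630 = 0.009954 m
Δh = 0.052731 + 0.009954 = 0.062685 m ≈ 62.7 mm

about 62.7 mm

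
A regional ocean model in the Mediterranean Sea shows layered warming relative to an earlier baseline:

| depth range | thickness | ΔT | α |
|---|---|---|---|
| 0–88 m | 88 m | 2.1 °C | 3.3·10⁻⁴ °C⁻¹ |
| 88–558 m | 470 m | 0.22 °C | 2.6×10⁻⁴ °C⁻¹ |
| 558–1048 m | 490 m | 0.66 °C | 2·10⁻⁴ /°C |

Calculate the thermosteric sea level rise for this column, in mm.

88 × 3.3×10⁻⁴ × 2.1 = 0.060984 m
2.6×10⁻⁴ × 470 × 0.22 = 0.026884 m
0.66 × 490 × 2×10⁻⁴ = 0.06468 m
Δh = 0.060984 + 0.026884 + 0.06468 = 0.152548 m

Δh ≈ 153 mm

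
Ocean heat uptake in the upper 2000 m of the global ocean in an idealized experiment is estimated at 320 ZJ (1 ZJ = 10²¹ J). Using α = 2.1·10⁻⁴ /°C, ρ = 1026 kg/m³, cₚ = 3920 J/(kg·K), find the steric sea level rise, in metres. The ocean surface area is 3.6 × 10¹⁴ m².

Per unit area: Q = 320×10²¹ / (3.6×10¹⁴) ≈ 8.889×10⁸ J/m²
Δh = αQ/(ρcₚ) = 2.1×10⁻⁴ × 8.889×10⁸ / (1026 × 3920) ≈ 0.046413 m

Δh = 0.0464 m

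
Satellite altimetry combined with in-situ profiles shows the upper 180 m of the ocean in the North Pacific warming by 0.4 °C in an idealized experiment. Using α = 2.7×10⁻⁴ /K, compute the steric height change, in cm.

1.94 cm

Δh = αΔT·H = 2.7×10⁻⁴ × 0.4 × 180 = 0.01944 m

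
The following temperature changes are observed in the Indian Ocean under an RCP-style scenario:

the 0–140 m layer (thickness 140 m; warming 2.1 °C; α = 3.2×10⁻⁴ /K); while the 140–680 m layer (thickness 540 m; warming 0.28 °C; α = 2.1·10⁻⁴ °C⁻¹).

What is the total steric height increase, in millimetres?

about 126 mm

140 × 3.2×10⁻⁴ × 2.1 = 0.09408 m
540 × 2.1×10⁻⁴ × 0.28 = 0.031752 m
Δh = 0.09408 + 0.031752 = 0.125832 m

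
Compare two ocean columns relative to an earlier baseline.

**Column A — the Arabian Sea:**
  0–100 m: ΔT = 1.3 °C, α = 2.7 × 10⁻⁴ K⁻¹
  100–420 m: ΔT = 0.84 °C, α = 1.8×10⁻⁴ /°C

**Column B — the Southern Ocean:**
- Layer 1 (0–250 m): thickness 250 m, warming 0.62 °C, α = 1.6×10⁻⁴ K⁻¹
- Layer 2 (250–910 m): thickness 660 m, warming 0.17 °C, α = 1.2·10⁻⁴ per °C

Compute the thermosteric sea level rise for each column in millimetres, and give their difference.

A Layer 1: 100 × 1.3 × 2.7×10⁻⁴ = 0.03510 m
A Layer 2: 320 × 1.8×10⁻⁴ × 0.84 = 0.048384 m
A total: 0.083484 m
B Layer 1: 0.62 × 1.6×10⁻⁴ × 250 = 0.02480 m
B 0.17 × 1.2×10⁻⁴ × 660 = 0.013464 m
B total: 0.038264 m
Difference: 0.083484 − 0.038264 = 0.04522 m

Δh_A ≈ 83 mm, Δh_B ≈ 38 mm; difference ≈ 45 mm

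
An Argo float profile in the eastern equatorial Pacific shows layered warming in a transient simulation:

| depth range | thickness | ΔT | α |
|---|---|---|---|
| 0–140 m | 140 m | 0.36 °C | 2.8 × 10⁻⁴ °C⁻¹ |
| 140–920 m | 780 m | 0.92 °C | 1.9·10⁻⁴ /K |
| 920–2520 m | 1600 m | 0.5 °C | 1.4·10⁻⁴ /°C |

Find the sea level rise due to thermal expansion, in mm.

Δh ≈ 262 mm

0–140 m: 140 × 2.8×10⁻⁴ × 0.36 = 0.014112 m
140–920 m: 0.92 × 780 × 1.9×10⁻⁴ = 0.136344 m
1.4×10⁻⁴ × 1600 × 0.5 = 0.11200 m
Δh = 0.014112 + 0.136344 + 0.11200 = 0.262456 m ≈ 262 mm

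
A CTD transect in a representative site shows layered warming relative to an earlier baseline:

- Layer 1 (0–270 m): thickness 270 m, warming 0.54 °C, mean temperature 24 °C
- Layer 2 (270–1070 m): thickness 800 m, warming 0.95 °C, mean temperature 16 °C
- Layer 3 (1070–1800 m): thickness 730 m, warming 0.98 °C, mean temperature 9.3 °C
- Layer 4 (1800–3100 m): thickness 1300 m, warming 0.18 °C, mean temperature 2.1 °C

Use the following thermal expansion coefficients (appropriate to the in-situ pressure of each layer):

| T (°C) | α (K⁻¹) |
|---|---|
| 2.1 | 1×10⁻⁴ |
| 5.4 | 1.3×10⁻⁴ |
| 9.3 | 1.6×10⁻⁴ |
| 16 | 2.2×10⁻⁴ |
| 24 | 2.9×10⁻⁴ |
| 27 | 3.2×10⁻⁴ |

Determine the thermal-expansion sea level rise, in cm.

Δh ≈ 34.7 cm

Layer 1 at 24 °C → α = 2.9×10⁻⁴ K⁻¹
Layer 2 at 16 °C → α = 2.2×10⁻⁴ K⁻¹
Layer 3 at 9.3 °C → α = 1.6×10⁻⁴ K⁻¹
Layer 4 at 2.1 °C → α = 1×10⁻⁴ K⁻¹
0.54 × 2.9×10⁻⁴ × 270 = 0.042282 m
Layer 2: 2.2×10⁻⁴ × 0.95 × 800 = 0.16720 m
Layer 3: 730 × 1.6×10⁻⁴ × 0.98 = 0.114464 m
1800–3100 m: 0.18 × 1300 × 1×10⁻⁴ = 0.02340 m
Δh = 0.042282 + 0.16720 + 0.114464 + 0.02340 = 0.347346 m ≈ 34.7 cm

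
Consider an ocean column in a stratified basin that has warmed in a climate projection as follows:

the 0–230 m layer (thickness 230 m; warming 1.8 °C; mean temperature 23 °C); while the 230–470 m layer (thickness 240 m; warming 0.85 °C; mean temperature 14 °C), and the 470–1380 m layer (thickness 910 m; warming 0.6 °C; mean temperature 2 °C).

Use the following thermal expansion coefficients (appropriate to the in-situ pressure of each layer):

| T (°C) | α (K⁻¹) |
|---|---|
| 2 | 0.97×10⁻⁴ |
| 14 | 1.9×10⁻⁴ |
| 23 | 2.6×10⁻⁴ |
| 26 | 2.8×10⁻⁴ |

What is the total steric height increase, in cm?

Layer 1 at 23 °C → α = 2.6×10⁻⁴ K⁻¹
Layer 2 at 14 °C → α = 1.9×10⁻⁴ K⁻¹
Layer 3 at 2 °C → α = 0.97×10⁻⁴ K⁻¹
0–230 m: 2.6×10⁻⁴ × 230 × 1.8 = 0.10764 m
230–470 m: 240 × 0.85 × 1.9×10⁻⁴ = 0.03876 m
0.6 × 910 × 0.97×10⁻⁴ = 0.052962 m
Δh = 0.10764 + 0.03876 + 0.052962 = 0.199362 m

Δh ≈ 19.9 cm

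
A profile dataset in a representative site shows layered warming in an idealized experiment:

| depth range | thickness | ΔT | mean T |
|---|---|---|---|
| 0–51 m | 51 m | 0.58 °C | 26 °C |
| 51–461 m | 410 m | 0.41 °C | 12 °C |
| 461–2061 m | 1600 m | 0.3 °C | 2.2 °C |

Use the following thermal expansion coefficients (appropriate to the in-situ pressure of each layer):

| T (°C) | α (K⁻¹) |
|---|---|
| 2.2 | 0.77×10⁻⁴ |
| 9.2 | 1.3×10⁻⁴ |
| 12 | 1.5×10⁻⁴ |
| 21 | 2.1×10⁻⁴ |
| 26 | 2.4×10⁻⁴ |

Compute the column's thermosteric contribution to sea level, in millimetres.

Layer 1 at 26 °C → α = 2.4×10⁻⁴ K⁻¹
Layer 2 at 12 °C → α = 1.5×10⁻⁴ K⁻¹
Layer 3 at 2.2 °C → α = 0.77×10⁻⁴ K⁻¹
51 × 2.4×10⁻⁴ × 0.58 = 0.0070992 m
0.41 × 410 × 1.5×10⁻⁴ = 0.025215 m
Layer 3: 0.77×10⁻⁴ × 0.3 × 1600 = 0.03696 m
Δh = 0.0070992 + 0.025215 + 0.03696 = 0.0692742 m

69.3 mm of thermosteric rise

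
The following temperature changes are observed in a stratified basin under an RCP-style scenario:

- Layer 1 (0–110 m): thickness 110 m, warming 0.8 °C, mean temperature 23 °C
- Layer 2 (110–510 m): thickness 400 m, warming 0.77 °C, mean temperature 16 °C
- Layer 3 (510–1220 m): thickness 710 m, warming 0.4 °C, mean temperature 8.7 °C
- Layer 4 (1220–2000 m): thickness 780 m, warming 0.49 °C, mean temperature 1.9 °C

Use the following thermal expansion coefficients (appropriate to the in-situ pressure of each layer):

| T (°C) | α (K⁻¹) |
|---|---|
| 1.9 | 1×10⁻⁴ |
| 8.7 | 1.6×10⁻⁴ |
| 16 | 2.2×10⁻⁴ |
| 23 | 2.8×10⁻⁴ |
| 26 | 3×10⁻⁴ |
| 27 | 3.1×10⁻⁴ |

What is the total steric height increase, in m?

0.18 m of thermosteric rise

Layer 1 at 23 °C → α = 2.8×10⁻⁴ K⁻¹
Layer 2 at 16 °C → α = 2.2×10⁻⁴ K⁻¹
Layer 3 at 8.7 °C → α = 1.6×10⁻⁴ K⁻¹
Layer 4 at 1.9 °C → α = 1×10⁻⁴ K⁻¹
Layer 1: 0.8 × 2.8×10⁻⁴ × 110 = 0.02464 m
400 × 2.2×10⁻⁴ × 0.77 = 0.06776 m
510–1220 m: 710 × 1.6×10⁻⁴ × 0.4 = 0.04544 m
780 × 1×10⁻⁴ × 0.49 = 0.03822 m
Δh = 0.02464 + 0.06776 + 0.04544 + 0.03822 = 0.17606 m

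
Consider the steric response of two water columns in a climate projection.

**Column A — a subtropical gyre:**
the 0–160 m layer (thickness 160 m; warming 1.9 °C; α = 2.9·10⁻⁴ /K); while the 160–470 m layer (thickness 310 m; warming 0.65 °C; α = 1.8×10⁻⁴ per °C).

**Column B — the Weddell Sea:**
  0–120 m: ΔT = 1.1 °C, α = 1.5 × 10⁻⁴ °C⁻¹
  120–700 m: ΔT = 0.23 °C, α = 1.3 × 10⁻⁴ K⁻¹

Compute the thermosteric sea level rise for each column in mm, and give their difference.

A: 120 mm; B: 37 mm; difference 87 mm

A 0–160 m: 1.9 × 2.9×10⁻⁴ × 160 = 0.08816 m
A 1.8×10⁻⁴ × 310 × 0.65 = 0.03627 m
A total: 0.12443 m
B 0–120 m: 1.1 × 120 × 1.5×10⁻⁴ = 0.01980 m
B 120–700 m: 0.23 × 580 × 1.3×10⁻⁴ = 0.017342 m
B total: 0.037142 m
Difference: 0.12443 − 0.037142 = 0.087288 m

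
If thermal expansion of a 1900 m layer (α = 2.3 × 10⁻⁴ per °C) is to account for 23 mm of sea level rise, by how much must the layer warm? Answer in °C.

ΔT = Δh/(αH) = 0.023 / (2.3×10⁻⁴ × 1900) ≈ 0.05263 °C

about 0.0526 °C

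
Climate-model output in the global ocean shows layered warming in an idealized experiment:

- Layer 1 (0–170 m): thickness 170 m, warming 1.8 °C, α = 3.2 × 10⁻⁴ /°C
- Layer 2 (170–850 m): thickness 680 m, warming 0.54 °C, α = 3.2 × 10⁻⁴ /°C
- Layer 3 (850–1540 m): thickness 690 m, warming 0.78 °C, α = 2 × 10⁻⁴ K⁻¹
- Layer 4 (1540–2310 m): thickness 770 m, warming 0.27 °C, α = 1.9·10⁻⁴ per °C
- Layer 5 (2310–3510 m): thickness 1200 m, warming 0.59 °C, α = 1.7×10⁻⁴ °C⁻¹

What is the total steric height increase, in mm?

about 480 mm

0–170 m: 1.8 × 170 × 3.2×10⁻⁴ = 0.09792 m
Layer 2: 3.2×10⁻⁴ × 0.54 × 680 = 0.117504 m
Layer 3: 2×10⁻⁴ × 0.78 × 690 = 0.10764 m
1540–2310 m: 0.27 × 1.9×10⁻⁴ × 770 = 0.039501 m
2310–3510 m: 1.7×10⁻⁴ × 0.59 × 1200 = 0.12036 m
Δh = 0.09792 + 0.117504 + 0.10764 + 0.039501 + 0.12036 = 0.482925 m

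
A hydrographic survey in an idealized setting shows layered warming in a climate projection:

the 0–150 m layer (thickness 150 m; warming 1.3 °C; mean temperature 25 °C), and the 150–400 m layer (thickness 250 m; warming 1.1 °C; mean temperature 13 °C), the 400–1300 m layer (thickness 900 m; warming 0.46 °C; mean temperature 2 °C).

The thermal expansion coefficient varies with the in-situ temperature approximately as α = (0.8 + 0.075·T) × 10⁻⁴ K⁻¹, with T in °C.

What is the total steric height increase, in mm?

Layer 1: α = (0.8 + 0.075×25)×10⁻⁴ = 2.675×10⁻⁴ K⁻¹
Layer 2: α = (0.8 + 0.075×13)×10⁻⁴ = 1.775×10⁻⁴ K⁻¹
Layer 3: α = (0.8 + 0.075×2)×10⁻⁴ = 0.95×10⁻⁴ K⁻¹
1.3 × 150 × 2.675×10⁻⁴ = 0.0521625 m
Layer 2: 250 × 1.775×10⁻⁴ × 1.1 = 0.0488125 m
0.46 × 900 × 0.95×10⁻⁴ = 0.03933 m
Δh = 0.0521625 + 0.0488125 + 0.03933 = 0.140305 m

140 mm of thermosteric rise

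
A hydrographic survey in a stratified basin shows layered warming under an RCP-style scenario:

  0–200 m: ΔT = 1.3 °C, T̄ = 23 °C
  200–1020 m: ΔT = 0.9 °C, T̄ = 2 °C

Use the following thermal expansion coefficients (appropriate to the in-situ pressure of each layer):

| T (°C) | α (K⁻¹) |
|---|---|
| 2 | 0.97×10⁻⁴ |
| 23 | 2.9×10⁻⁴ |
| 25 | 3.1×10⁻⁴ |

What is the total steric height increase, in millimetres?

Layer 1 at 23 °C → α = 2.9×10⁻⁴ K⁻¹
Layer 2 at 2 °C → α = 0.97×10⁻⁴ K⁻¹
Layer 1: 2.9×10⁻⁴ × 200 × 1.3 = 0.07540 m
Layer 2: 0.97×10⁻⁴ × 0.9 × 820 = 0.071586 m
Δh = 0.07540 + 0.071586 = 0.146986 m ≈ 147 mm

Δh = 147 mm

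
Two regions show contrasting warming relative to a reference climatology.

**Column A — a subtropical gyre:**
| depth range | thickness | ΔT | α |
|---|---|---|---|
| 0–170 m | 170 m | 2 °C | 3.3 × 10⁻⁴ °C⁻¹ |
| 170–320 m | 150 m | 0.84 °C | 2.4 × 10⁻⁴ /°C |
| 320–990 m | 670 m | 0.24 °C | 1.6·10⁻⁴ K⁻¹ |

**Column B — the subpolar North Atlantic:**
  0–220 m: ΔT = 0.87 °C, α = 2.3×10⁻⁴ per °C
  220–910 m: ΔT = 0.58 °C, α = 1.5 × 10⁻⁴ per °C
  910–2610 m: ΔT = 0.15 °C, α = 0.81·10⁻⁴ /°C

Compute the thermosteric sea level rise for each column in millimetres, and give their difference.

A 0–170 m: 170 × 2 × 3.3×10⁻⁴ = 0.11220 m
A 170–320 m: 2.4×10⁻⁴ × 150 × 0.84 = 0.03024 m
A 320–990 m: 670 × 0.24 × 1.6×10⁻⁴ = 0.025728 m
A total: 0.168168 m
B Layer 1: 2.3×10⁻⁴ × 0.87 × 220 = 0.044022 m
B 220–910 m: 0.58 × 690 × 1.5×10⁻⁴ = 0.06003 m
B 910–2610 m: 0.81×10⁻⁴ × 0.15 × 1700 = 0.020655 m
B total: 0.124707 m
Difference: 0.168168 − 0.124707 = 0.043461 m

Δh_A ≈ 168 mm, Δh_B ≈ 125 mm; difference ≈ 43.5 mm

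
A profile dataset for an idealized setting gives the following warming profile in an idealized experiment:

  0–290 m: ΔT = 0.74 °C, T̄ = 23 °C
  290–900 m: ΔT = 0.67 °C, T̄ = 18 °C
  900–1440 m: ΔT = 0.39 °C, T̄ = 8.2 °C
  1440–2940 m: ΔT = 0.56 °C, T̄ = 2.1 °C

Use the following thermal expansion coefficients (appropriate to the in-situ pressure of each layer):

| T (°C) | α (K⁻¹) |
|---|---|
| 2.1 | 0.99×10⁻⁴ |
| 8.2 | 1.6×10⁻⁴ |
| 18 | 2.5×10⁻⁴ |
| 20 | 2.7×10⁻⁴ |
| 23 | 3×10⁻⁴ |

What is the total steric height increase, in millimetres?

Δh ≈ 280 mm

Layer 1 at 23 °C → α = 3×10⁻⁴ K⁻¹
Layer 2 at 18 °C → α = 2.5×10⁻⁴ K⁻¹
Layer 3 at 8.2 °C → α = 1.6×10⁻⁴ K⁻¹
Layer 4 at 2.1 °C → α = 0.99×10⁻⁴ K⁻¹
0–290 m: 3×10⁻⁴ × 0.74 × 290 = 0.06438 m
610 × 0.67 × 2.5×10⁻⁴ = 0.102175 m
0.39 × 540 × 1.6×10⁻⁴ = 0.033696 m
1440–2940 m: 0.99×10⁻⁴ × 0.56 × 1500 = 0.08316 m
Δh = 0.06438 + 0.102175 + 0.033696 + 0.08316 = 0.283411 m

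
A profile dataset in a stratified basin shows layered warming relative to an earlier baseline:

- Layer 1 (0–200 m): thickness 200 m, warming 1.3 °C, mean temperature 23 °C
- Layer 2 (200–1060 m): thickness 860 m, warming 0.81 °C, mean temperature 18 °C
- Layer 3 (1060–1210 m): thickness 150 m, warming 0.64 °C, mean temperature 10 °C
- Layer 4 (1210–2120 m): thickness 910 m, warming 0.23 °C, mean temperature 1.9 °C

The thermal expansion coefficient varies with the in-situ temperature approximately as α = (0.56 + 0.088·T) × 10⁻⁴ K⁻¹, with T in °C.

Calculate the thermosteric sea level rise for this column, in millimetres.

Layer 1: α = (0.56 + 0.088×23)×10⁻⁴ = 2.584×10⁻⁴ K⁻¹
Layer 2: α = (0.56 + 0.088×18)×10⁻⁴ = 2.144×10⁻⁴ K⁻¹
Layer 3: α = (0.56 + 0.088×10)×10⁻⁴ = 1.44×10⁻⁴ K⁻¹
Layer 4: α = (0.56 + 0.088×1.9)×10⁻⁴ = 0.7272×10⁻⁴ K⁻¹
Layer 1: 200 × 2.584×10⁻⁴ × 1.3 = 0.067184 m
200–1060 m: 860 × 2.144×10⁻⁴ × 0.81 = 0.14935104 m
Layer 3: 0.64 × 150 × 1.44×10⁻⁴ = 0.013824 m
0.7272×10⁻⁴ × 910 × 0.23 = 0.015220296 m
Δh = 0.067184 + 0.14935104 + 0.013824 + 0.015220296 = 0.245579336 m ≈ 250 mm

about 250 mm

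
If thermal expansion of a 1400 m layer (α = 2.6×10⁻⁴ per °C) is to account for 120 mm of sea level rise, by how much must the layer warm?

ΔT ≈ 0.330 °C

ΔT = Δh/(αH) = 0.12 / (2.6×10⁻⁴ × 1400) ≈ 0.3297 °C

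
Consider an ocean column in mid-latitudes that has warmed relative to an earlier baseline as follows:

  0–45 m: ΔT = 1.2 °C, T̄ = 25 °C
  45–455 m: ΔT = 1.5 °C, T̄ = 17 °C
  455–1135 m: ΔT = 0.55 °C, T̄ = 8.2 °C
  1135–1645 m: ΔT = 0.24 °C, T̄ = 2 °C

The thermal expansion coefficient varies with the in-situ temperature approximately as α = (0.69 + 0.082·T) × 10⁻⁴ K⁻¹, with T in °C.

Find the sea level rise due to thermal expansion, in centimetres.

Layer 1: α = (0.69 + 0.082×25)×10⁻⁴ = 2.74×10⁻⁴ K⁻¹
Layer 2: α = (0.69 + 0.082×17)×10⁻⁴ = 2.084×10⁻⁴ K⁻¹
Layer 3: α = (0.69 + 0.082×8.2)×10⁻⁴ = 1.3624×10⁻⁴ K⁻¹
Layer 4: α = (0.69 + 0.082×2)×10⁻⁴ = 0.854×10⁻⁴ K⁻¹
45 × 1.2 × 2.74×10⁻⁴ = 0.014796 m
45–455 m: 2.084×10⁻⁴ × 1.5 × 410 = 0.128166 m
Layer 3: 1.3624×10⁻⁴ × 0.55 × 680 = 0.05095376 m
Layer 4: 510 × 0.854×10⁻⁴ × 0.24 = 0.01045296 m
Δh = 0.014796 + 0.128166 + 0.05095376 + 0.01045296 = 0.20436872 m ≈ 20 cm

20 cm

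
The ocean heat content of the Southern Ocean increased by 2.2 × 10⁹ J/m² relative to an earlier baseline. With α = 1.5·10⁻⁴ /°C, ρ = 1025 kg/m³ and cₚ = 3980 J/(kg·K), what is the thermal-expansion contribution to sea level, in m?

about 0.0809 m

Δh = αQ/(ρcₚ) = 1.5×10⁻⁴ × 2.2×10⁹ / (1025 × 3980) ≈ 0.080892 m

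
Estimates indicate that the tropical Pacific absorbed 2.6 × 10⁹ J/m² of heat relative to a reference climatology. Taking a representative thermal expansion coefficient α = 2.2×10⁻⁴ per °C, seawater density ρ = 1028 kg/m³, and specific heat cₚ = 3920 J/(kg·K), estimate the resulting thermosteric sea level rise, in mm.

Δh = αQ/(ρcₚ) = 2.2×10⁻⁴ × 2.6×10⁹ / (1028 × 3920) ≈ 0.14194 m

Δh ≈ 140 mm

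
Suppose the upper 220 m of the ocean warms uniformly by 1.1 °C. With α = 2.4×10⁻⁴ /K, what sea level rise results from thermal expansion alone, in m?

about 0.0581 m

Δh = αΔT·H = 2.4×10⁻⁴ × 1.1 × 220 = 0.05808 m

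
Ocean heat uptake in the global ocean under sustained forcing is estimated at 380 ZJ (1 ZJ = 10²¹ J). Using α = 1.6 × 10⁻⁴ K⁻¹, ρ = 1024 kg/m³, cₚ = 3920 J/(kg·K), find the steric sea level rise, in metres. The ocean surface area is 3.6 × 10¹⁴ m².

Per unit area: Q = 380×10²¹ / (3.6×10¹⁴) ≈ 1.056×10⁹ J/m²
Δh = αQ/(ρcₚ) = 1.6×10⁻⁴ × 1.056×10⁹ / (1024 × 3920) ≈ 0.042092 m

Δh ≈ 0.0421 m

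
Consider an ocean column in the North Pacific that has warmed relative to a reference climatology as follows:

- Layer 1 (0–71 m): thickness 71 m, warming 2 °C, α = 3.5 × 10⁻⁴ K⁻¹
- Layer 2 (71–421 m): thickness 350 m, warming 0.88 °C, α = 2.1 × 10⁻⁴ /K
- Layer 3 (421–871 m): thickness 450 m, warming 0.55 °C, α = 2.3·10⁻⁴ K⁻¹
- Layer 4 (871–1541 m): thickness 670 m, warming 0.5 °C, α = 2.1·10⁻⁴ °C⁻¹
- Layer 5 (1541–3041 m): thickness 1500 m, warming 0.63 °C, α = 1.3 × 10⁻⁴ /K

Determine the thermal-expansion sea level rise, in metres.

0–71 m: 3.5×10⁻⁴ × 2 × 71 = 0.04970 m
Layer 2: 0.88 × 350 × 2.1×10⁻⁴ = 0.06468 m
Layer 3: 2.3×10⁻⁴ × 0.55 × 450 = 0.056925 m
871–1541 m: 0.5 × 670 × 2.1×10⁻⁴ = 0.07035 m
1.3×10⁻⁴ × 0.63 × 1500 = 0.12285 m
Δh = 0.04970 + 0.06468 + 0.056925 + 0.07035 + 0.12285 = 0.364505 m

Δh ≈ 0.365 m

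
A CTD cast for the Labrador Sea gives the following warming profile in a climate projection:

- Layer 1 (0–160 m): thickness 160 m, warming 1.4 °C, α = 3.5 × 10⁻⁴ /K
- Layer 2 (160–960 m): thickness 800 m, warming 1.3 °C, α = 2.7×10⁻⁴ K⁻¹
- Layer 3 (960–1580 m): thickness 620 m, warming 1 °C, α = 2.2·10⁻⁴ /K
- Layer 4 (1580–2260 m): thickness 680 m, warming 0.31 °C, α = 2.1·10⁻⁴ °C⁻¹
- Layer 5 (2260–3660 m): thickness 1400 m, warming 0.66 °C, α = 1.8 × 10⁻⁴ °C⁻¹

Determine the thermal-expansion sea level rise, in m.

Δh = 0.706 m

Layer 1: 3.5×10⁻⁴ × 160 × 1.4 = 0.07840 m
Layer 2: 2.7×10⁻⁴ × 1.3 × 800 = 0.28080 m
Layer 3: 620 × 1 × 2.2×10⁻⁴ = 0.13640 m
680 × 0.31 × 2.1×10⁻⁴ = 0.044268 m
2260–3660 m: 1.8×10⁻⁴ × 0.66 × 1400 = 0.16632 m
Δh = 0.07840 + 0.28080 + 0.13640 + 0.044268 + 0.16632 = 0.706188 m ≈ 0.706 m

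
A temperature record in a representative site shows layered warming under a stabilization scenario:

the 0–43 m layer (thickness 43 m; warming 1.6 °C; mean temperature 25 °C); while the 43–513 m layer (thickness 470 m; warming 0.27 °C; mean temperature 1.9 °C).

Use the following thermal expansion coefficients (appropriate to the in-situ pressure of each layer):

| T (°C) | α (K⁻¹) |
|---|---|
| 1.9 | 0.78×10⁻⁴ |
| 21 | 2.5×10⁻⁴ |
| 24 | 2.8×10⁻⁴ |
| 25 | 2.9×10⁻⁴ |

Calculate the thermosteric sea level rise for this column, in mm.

about 30 mm

Layer 1 at 25 °C → α = 2.9×10⁻⁴ K⁻¹
Layer 2 at 1.9 °C → α = 0.78×10⁻⁴ K⁻¹
0–43 m: 43 × 2.9×10⁻⁴ × 1.6 = 0.019952 m
0.27 × 470 × 0.78×10⁻⁴ = 0.0098982 m
Δh = 0.019952 + 0.0098982 = 0.0298502 m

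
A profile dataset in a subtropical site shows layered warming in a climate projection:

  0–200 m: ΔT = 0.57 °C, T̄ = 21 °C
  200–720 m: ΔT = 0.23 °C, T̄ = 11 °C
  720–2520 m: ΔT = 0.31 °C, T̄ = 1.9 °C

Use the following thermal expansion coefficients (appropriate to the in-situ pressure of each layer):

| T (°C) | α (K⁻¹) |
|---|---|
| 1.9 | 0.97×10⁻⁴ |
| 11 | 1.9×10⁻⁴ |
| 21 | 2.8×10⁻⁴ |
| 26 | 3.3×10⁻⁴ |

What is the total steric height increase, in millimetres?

Layer 1 at 21 °C → α = 2.8×10⁻⁴ K⁻¹
Layer 2 at 11 °C → α = 1.9×10⁻⁴ K⁻¹
Layer 3 at 1.9 °C → α = 0.97×10⁻⁴ K⁻¹
Layer 1: 0.57 × 200 × 2.8×10⁻⁴ = 0.03192 m
520 × 0.23 × 1.9×10⁻⁴ = 0.022724 m
720–2520 m: 0.31 × 1800 × 0.97×10⁻⁴ = 0.054126 m
Δh = 0.03192 + 0.022724 + 0.054126 = 0.10877 m

Δh = 109 mm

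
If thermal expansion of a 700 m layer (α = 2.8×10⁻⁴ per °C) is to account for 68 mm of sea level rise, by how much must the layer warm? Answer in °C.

about 0.347 °C

ΔT = Δh/(αH) = 0.068 / (2.8×10⁻⁴ × 700) ≈ 0.3469 °C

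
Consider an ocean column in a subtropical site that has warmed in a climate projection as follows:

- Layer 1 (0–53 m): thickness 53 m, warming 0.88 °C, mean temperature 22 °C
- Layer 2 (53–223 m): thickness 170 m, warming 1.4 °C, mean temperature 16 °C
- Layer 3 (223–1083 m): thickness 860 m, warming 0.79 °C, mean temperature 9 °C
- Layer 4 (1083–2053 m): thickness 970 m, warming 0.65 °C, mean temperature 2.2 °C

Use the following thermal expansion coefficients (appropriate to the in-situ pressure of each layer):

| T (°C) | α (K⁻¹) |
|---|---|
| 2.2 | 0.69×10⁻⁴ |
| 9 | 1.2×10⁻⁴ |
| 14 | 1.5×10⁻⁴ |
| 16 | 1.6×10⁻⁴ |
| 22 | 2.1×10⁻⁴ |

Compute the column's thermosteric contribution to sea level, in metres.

Layer 1 at 22 °C → α = 2.1×10⁻⁴ K⁻¹
Layer 2 at 16 °C → α = 1.6×10⁻⁴ K⁻¹
Layer 3 at 9 °C → α = 1.2×10⁻⁴ K⁻¹
Layer 4 at 2.2 °C → α = 0.69×10⁻⁴ K⁻¹
2.1×10⁻⁴ × 0.88 × 53 = 0.0097944 m
Layer 2: 1.6×10⁻⁴ × 1.4 × 170 = 0.03808 m
860 × 1.2×10⁻⁴ × 0.79 = 0.081528 m
Layer 4: 970 × 0.69×10⁻⁴ × 0.65 = 0.0435045 m
Δh = 0.0097944 + 0.03808 + 0.081528 + 0.0435045 = 0.1729069 m ≈ 0.17 m

0.17 m of thermosteric rise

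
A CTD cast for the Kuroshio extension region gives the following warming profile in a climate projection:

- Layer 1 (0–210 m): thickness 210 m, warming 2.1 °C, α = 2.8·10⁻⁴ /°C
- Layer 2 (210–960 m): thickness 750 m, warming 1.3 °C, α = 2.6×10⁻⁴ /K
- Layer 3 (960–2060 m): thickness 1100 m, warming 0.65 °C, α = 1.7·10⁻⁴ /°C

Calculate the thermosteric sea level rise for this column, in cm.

0–210 m: 210 × 2.1 × 2.8×10⁻⁴ = 0.12348 m
Layer 2: 750 × 2.6×10⁻⁴ × 1.3 = 0.25350 m
960–2060 m: 1.7×10⁻⁴ × 1100 × 0.65 = 0.12155 m
Δh = 0.12348 + 0.25350 + 0.12155 = 0.49853 m

49.9 cm of thermosteric rise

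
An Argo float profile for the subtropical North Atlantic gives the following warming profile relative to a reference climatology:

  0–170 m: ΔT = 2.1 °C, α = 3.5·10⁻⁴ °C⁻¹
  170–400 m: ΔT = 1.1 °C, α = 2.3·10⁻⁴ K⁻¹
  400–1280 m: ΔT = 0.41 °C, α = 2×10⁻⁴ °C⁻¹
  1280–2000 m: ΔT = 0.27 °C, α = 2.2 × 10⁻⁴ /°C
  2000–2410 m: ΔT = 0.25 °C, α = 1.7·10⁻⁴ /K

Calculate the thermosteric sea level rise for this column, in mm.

Layer 1: 3.5×10⁻⁴ × 170 × 2.1 = 0.12495 m
170–400 m: 230 × 1.1 × 2.3×10⁻⁴ = 0.05819 m
0.41 × 2×10⁻⁴ × 880 = 0.07216 m
1280–2000 m: 720 × 0.27 × 2.2×10⁻⁴ = 0.042768 m
Layer 5: 410 × 0.25 × 1.7×10⁻⁴ = 0.017425 m
Δh = 0.12495 + 0.05819 + 0.07216 + 0.042768 + 0.017425 = 0.315493 m ≈ 320 mm

320 mm of thermosteric rise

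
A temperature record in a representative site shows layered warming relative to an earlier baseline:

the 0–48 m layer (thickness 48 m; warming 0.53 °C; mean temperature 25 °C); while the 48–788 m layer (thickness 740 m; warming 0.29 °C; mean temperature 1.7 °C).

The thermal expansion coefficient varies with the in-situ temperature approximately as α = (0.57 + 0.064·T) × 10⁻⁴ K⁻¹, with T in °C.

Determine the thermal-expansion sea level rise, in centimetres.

about 2.0 cm

Layer 1: α = (0.57 + 0.064×25)×10⁻⁴ = 2.17×10⁻⁴ K⁻¹
Layer 2: α = (0.57 + 0.064×1.7)×10⁻⁴ = 0.6788×10⁻⁴ K⁻¹
Layer 1: 0.53 × 48 × 2.17×10⁻⁴ = 0.00552048 m
48–788 m: 740 × 0.29 × 0.6788×10⁻⁴ = 0.014567048 m
Δh = 0.00552048 + 0.014567048 = 0.020087528 m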